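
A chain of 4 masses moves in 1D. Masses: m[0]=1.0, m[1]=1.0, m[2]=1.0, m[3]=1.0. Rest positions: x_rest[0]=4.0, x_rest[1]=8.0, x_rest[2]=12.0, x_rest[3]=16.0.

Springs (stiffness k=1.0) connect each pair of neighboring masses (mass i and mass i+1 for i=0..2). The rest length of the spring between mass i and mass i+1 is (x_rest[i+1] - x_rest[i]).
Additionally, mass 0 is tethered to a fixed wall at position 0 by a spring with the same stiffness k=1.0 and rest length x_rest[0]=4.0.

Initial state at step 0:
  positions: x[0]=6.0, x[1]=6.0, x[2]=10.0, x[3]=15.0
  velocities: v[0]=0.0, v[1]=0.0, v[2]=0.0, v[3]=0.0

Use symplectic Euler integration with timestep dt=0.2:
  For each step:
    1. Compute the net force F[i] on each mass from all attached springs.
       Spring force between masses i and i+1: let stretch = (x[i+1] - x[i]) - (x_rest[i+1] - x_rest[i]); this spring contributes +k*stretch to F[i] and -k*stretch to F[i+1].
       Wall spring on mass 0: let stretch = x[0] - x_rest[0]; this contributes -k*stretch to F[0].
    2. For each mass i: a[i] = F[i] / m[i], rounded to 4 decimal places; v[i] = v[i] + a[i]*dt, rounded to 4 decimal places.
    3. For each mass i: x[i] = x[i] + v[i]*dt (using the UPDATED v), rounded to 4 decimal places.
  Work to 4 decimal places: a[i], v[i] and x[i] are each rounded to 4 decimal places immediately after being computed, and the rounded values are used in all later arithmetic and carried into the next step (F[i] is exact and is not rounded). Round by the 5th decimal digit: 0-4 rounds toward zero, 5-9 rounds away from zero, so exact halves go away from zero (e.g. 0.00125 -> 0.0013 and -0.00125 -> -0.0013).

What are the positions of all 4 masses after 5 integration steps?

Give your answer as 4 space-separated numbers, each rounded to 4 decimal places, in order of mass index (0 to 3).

Answer: 3.2184 7.7458 10.6343 14.5099

Derivation:
Step 0: x=[6.0000 6.0000 10.0000 15.0000] v=[0.0000 0.0000 0.0000 0.0000]
Step 1: x=[5.7600 6.1600 10.0400 14.9600] v=[-1.2000 0.8000 0.2000 -0.2000]
Step 2: x=[5.3056 6.4592 10.1216 14.8832] v=[-2.2720 1.4960 0.4080 -0.3840]
Step 3: x=[4.6851 6.8588 10.2472 14.7759] v=[-3.1024 1.9978 0.6278 -0.5363]
Step 4: x=[3.9642 7.3069 10.4184 14.6475] v=[-3.6047 2.2407 0.8559 -0.6420]
Step 5: x=[3.2184 7.7458 10.6343 14.5099] v=[-3.7290 2.1945 1.0794 -0.6878]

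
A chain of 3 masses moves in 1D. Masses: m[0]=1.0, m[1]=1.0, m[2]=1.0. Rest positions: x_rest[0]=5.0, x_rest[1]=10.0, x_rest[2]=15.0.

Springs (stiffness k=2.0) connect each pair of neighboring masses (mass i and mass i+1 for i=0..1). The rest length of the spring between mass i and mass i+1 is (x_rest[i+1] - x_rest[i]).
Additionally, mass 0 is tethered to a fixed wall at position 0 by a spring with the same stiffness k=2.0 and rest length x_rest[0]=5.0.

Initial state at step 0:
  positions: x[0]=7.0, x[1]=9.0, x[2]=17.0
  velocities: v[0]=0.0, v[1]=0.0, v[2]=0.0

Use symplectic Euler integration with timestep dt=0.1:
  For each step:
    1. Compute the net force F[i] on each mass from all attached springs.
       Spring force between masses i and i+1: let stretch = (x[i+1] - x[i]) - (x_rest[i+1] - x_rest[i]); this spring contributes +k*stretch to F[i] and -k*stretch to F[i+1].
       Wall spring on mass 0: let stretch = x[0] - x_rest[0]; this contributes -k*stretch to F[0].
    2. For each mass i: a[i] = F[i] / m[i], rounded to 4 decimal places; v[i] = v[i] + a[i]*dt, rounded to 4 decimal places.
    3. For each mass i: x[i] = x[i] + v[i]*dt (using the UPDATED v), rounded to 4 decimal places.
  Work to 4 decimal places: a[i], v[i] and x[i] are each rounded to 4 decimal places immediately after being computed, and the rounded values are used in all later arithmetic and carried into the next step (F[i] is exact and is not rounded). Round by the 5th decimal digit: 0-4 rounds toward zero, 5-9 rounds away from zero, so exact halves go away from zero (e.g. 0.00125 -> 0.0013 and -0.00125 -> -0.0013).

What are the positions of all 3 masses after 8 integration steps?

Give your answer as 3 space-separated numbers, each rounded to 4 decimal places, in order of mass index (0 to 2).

Answer: 4.5647 11.8642 15.4959

Derivation:
Step 0: x=[7.0000 9.0000 17.0000] v=[0.0000 0.0000 0.0000]
Step 1: x=[6.9000 9.1200 16.9400] v=[-1.0000 1.2000 -0.6000]
Step 2: x=[6.7064 9.3520 16.8236] v=[-1.9360 2.3200 -1.1640]
Step 3: x=[6.4316 9.6805 16.6578] v=[-2.7482 3.2852 -1.6583]
Step 4: x=[6.0931 10.0836 16.4524] v=[-3.3847 4.0309 -2.0538]
Step 5: x=[5.7126 10.5343 16.2196] v=[-3.8052 4.5066 -2.3276]
Step 6: x=[5.3143 11.0022 15.9731] v=[-3.9834 4.6793 -2.4647]
Step 7: x=[4.9234 11.4558 15.7272] v=[-3.9087 4.5359 -2.4589]
Step 8: x=[4.5647 11.8642 15.4959] v=[-3.5869 4.0837 -2.3132]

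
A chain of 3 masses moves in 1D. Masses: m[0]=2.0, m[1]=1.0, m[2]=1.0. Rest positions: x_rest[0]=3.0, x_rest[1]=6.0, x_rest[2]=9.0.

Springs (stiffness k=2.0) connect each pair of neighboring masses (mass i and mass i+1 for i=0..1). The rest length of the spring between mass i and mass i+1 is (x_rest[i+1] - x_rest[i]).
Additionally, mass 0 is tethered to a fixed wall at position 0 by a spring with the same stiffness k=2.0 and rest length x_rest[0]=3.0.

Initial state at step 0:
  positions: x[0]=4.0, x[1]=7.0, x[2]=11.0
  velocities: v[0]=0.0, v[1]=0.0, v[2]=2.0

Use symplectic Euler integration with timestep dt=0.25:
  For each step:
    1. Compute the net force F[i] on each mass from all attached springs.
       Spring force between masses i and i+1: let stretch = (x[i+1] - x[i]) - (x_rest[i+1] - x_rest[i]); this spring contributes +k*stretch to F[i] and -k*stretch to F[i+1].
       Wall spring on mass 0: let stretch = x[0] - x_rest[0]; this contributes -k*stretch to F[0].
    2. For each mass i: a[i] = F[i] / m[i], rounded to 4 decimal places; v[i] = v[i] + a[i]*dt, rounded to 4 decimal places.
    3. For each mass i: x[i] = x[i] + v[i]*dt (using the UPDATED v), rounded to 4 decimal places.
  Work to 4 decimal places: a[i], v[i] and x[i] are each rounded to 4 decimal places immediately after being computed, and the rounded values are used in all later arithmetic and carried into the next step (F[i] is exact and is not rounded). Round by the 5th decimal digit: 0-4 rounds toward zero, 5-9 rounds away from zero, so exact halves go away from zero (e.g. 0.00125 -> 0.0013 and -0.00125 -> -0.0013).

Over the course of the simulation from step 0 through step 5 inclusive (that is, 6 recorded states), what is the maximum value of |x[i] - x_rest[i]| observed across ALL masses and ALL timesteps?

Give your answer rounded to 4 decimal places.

Step 0: x=[4.0000 7.0000 11.0000] v=[0.0000 0.0000 2.0000]
Step 1: x=[3.9375 7.1250 11.3750] v=[-0.2500 0.5000 1.5000]
Step 2: x=[3.8281 7.3828 11.5938] v=[-0.4375 1.0313 0.8750]
Step 3: x=[3.7016 7.7227 11.6612] v=[-0.5059 1.3595 0.2695]
Step 4: x=[3.5951 8.0523 11.6113] v=[-0.4260 1.3182 -0.1998]
Step 5: x=[3.5425 8.2696 11.4915] v=[-0.2105 0.8691 -0.4793]
Max displacement = 2.6612

Answer: 2.6612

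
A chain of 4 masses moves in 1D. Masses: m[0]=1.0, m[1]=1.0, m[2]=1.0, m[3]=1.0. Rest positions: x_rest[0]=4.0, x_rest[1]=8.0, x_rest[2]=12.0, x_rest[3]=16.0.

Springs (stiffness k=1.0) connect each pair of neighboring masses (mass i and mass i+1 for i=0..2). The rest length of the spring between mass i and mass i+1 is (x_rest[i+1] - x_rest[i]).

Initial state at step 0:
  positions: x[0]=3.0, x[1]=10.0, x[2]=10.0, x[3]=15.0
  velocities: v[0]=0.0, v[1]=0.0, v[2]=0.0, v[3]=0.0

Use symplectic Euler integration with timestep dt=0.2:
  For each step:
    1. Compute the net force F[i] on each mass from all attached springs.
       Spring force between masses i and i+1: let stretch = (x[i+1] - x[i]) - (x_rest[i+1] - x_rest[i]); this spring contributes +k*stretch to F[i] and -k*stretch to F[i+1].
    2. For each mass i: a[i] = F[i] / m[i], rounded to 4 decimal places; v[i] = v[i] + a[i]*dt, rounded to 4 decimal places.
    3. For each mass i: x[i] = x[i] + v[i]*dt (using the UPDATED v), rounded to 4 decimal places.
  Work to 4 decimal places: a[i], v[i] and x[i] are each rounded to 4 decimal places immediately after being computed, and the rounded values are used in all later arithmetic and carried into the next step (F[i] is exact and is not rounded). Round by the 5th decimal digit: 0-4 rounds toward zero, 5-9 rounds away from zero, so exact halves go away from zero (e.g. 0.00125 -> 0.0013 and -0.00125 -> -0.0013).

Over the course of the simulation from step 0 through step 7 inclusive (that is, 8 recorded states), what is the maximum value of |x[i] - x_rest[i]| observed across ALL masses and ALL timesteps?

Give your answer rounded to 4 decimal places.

Step 0: x=[3.0000 10.0000 10.0000 15.0000] v=[0.0000 0.0000 0.0000 0.0000]
Step 1: x=[3.1200 9.7200 10.2000 14.9600] v=[0.6000 -1.4000 1.0000 -0.2000]
Step 2: x=[3.3440 9.1952 10.5712 14.8896] v=[1.1200 -2.6240 1.8560 -0.3520]
Step 3: x=[3.6420 8.4914 11.0601 14.8065] v=[1.4902 -3.5190 2.4445 -0.4157]
Step 4: x=[3.9740 7.6964 11.5961 14.7335] v=[1.6601 -3.9751 2.6800 -0.3650]
Step 5: x=[4.2949 6.9085 12.1016 14.6950] v=[1.6046 -3.9396 2.5275 -0.1925]
Step 6: x=[4.5604 6.2238 12.5031 14.7128] v=[1.3273 -3.4237 2.0076 0.0888]
Step 7: x=[4.7324 5.7237 12.7418 14.8022] v=[0.8600 -2.5005 1.1937 0.4469]
Max displacement = 2.2763

Answer: 2.2763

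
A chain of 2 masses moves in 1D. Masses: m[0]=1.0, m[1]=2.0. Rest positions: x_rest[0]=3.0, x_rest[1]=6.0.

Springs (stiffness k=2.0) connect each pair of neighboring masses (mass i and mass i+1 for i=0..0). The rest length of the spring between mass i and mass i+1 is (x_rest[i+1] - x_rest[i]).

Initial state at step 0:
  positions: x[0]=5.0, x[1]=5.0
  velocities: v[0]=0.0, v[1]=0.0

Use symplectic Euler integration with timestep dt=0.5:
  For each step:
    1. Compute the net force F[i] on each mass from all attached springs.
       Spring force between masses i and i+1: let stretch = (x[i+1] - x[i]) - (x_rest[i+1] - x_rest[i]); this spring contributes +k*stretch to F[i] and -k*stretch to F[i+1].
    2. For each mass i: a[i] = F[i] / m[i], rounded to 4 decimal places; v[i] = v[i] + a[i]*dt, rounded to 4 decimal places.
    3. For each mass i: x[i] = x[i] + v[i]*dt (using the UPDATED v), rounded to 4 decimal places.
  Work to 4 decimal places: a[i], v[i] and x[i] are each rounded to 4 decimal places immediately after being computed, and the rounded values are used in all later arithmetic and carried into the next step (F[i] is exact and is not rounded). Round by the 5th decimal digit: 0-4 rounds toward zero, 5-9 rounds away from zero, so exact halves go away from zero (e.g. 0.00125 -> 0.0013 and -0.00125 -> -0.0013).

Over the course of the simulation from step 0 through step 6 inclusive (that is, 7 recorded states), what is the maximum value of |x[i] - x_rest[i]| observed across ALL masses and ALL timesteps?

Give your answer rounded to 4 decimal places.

Answer: 2.2187

Derivation:
Step 0: x=[5.0000 5.0000] v=[0.0000 0.0000]
Step 1: x=[3.5000 5.7500] v=[-3.0000 1.5000]
Step 2: x=[1.6250 6.6875] v=[-3.7500 1.8750]
Step 3: x=[0.7813 7.1094] v=[-1.6875 0.8438]
Step 4: x=[1.6016 6.6993] v=[1.6406 -0.8203]
Step 5: x=[3.4708 5.7647] v=[3.7383 -1.8692]
Step 6: x=[4.9869 5.0066] v=[3.0322 -1.5162]
Max displacement = 2.2187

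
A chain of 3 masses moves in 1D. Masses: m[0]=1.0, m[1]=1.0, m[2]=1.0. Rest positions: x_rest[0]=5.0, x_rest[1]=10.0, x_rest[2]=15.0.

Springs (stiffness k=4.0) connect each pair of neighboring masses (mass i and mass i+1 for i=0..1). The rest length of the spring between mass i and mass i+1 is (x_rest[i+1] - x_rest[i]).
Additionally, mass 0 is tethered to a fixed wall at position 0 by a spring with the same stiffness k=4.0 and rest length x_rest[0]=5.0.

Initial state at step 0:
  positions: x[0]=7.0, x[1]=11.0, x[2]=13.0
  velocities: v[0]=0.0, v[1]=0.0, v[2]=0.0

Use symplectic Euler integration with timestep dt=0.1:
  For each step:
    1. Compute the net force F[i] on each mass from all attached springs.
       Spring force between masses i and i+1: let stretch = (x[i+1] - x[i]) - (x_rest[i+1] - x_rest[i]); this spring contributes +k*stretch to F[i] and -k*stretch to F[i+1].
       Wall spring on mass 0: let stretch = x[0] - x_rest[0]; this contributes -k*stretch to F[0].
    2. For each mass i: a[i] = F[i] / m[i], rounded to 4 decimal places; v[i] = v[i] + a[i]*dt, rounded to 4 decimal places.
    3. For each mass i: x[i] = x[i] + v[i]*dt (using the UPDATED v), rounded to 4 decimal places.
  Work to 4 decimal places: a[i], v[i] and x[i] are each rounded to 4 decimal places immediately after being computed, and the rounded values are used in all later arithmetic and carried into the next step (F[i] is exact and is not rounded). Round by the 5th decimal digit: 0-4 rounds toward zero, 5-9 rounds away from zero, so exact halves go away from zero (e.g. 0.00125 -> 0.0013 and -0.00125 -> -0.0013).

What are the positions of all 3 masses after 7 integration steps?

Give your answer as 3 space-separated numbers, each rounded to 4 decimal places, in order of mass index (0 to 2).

Answer: 4.3924 9.4547 15.4656

Derivation:
Step 0: x=[7.0000 11.0000 13.0000] v=[0.0000 0.0000 0.0000]
Step 1: x=[6.8800 10.9200 13.1200] v=[-1.2000 -0.8000 1.2000]
Step 2: x=[6.6464 10.7664 13.3520] v=[-2.3360 -1.5360 2.3200]
Step 3: x=[6.3117 10.5514 13.6806] v=[-3.3466 -2.1498 3.2858]
Step 4: x=[5.8942 10.2920 14.0840] v=[-4.1754 -2.5940 4.0341]
Step 5: x=[5.4168 10.0084 14.5357] v=[-4.7740 -2.8363 4.5173]
Step 6: x=[4.9064 9.7222 15.0063] v=[-5.1041 -2.8620 4.7064]
Step 7: x=[4.3924 9.4547 15.4656] v=[-5.1403 -2.6747 4.5928]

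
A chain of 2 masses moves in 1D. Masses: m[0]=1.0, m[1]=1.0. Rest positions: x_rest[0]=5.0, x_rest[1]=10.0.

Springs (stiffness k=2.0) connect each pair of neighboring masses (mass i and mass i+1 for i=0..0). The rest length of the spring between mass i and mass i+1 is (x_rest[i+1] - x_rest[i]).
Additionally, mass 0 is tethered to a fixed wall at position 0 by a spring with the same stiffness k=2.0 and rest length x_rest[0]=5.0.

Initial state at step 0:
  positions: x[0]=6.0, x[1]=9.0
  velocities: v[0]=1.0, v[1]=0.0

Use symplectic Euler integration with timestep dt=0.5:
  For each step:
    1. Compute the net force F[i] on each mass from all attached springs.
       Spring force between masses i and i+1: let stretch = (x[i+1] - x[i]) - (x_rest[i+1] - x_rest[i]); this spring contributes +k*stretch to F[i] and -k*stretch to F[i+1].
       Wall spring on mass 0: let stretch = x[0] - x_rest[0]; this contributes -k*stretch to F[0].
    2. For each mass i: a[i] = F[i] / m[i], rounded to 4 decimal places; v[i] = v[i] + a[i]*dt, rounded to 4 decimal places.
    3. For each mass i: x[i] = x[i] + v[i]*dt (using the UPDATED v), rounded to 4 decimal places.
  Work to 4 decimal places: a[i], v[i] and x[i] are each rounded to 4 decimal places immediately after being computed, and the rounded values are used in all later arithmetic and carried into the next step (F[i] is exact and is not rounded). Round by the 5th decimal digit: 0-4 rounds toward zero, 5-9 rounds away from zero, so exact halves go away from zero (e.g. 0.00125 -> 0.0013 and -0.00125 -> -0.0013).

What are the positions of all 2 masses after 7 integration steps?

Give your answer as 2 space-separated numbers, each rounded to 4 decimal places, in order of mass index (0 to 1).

Step 0: x=[6.0000 9.0000] v=[1.0000 0.0000]
Step 1: x=[5.0000 10.0000] v=[-2.0000 2.0000]
Step 2: x=[4.0000 11.0000] v=[-2.0000 2.0000]
Step 3: x=[4.5000 11.0000] v=[1.0000 0.0000]
Step 4: x=[6.0000 10.2500] v=[3.0000 -1.5000]
Step 5: x=[6.6250 9.8750] v=[1.2500 -0.7500]
Step 6: x=[5.5625 10.3750] v=[-2.1250 1.0000]
Step 7: x=[4.1250 10.9688] v=[-2.8750 1.1875]

Answer: 4.1250 10.9688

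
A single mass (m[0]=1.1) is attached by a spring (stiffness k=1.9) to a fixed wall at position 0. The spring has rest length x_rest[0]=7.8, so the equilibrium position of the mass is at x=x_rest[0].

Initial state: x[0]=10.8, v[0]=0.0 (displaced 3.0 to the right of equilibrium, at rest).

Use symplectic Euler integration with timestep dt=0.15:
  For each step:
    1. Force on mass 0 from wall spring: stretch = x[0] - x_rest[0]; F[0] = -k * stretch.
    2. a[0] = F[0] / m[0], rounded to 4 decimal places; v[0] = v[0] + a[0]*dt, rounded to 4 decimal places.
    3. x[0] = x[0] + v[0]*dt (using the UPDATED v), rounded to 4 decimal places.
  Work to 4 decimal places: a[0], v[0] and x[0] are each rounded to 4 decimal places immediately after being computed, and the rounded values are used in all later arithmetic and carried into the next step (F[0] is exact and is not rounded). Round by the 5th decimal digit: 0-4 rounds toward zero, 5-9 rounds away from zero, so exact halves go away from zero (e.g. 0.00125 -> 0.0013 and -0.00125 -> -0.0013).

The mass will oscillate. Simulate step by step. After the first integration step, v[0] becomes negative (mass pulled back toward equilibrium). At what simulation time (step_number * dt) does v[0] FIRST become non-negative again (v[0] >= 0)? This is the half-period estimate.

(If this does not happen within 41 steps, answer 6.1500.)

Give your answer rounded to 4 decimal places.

Step 0: x=[10.8000] v=[0.0000]
Step 1: x=[10.6834] v=[-0.7773]
Step 2: x=[10.4547] v=[-1.5244]
Step 3: x=[10.1229] v=[-2.2122]
Step 4: x=[9.7008] v=[-2.8140]
Step 5: x=[9.2048] v=[-3.3065]
Step 6: x=[8.6542] v=[-3.6705]
Step 7: x=[8.0704] v=[-3.8918]
Step 8: x=[7.4761] v=[-3.9619]
Step 9: x=[6.8944] v=[-3.8780]
Step 10: x=[6.3479] v=[-3.6434]
Step 11: x=[5.8578] v=[-3.2672]
Step 12: x=[5.4432] v=[-2.7640]
Step 13: x=[5.1202] v=[-2.1534]
Step 14: x=[4.9013] v=[-1.4591]
Step 15: x=[4.7951] v=[-0.7081]
Step 16: x=[4.8057] v=[0.0704]
First v>=0 after going negative at step 16, time=2.4000

Answer: 2.4000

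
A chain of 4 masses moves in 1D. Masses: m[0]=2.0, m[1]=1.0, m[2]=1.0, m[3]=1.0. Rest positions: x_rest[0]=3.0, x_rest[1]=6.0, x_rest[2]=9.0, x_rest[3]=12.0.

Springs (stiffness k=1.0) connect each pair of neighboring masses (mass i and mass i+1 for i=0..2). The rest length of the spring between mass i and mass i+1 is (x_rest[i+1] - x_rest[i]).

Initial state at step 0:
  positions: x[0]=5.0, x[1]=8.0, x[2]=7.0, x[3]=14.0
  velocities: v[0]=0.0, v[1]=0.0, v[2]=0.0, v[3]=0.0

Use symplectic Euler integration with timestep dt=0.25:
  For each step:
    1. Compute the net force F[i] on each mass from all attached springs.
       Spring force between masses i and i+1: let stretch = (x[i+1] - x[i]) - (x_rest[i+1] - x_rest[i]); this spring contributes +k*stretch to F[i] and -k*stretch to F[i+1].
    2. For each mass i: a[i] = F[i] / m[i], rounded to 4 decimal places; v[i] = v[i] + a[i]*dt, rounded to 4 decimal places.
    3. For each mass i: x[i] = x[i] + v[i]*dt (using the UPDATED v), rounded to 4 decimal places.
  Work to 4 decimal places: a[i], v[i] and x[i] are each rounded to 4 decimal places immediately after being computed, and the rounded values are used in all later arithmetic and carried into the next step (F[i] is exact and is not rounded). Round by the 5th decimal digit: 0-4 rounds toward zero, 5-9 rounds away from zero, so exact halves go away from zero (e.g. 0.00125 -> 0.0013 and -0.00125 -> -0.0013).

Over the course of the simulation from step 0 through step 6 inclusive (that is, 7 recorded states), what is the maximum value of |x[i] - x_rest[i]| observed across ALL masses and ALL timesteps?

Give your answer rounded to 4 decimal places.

Step 0: x=[5.0000 8.0000 7.0000 14.0000] v=[0.0000 0.0000 0.0000 0.0000]
Step 1: x=[5.0000 7.7500 7.5000 13.7500] v=[0.0000 -1.0000 2.0000 -1.0000]
Step 2: x=[4.9922 7.3125 8.4063 13.2969] v=[-0.0313 -1.7500 3.6250 -1.8125]
Step 3: x=[4.9631 6.7984 9.5499 12.7256] v=[-0.1163 -2.0566 4.5742 -2.2852]
Step 4: x=[4.8976 6.3415 10.7200 12.1433] v=[-0.2619 -1.8276 4.6803 -2.3291]
Step 5: x=[4.7835 6.0680 11.7054 11.6596] v=[-0.4564 -1.0940 3.9415 -1.9349]
Step 6: x=[4.6158 6.0666 12.3356 11.3662] v=[-0.6709 -0.0058 2.5207 -1.1735]
Max displacement = 3.3356

Answer: 3.3356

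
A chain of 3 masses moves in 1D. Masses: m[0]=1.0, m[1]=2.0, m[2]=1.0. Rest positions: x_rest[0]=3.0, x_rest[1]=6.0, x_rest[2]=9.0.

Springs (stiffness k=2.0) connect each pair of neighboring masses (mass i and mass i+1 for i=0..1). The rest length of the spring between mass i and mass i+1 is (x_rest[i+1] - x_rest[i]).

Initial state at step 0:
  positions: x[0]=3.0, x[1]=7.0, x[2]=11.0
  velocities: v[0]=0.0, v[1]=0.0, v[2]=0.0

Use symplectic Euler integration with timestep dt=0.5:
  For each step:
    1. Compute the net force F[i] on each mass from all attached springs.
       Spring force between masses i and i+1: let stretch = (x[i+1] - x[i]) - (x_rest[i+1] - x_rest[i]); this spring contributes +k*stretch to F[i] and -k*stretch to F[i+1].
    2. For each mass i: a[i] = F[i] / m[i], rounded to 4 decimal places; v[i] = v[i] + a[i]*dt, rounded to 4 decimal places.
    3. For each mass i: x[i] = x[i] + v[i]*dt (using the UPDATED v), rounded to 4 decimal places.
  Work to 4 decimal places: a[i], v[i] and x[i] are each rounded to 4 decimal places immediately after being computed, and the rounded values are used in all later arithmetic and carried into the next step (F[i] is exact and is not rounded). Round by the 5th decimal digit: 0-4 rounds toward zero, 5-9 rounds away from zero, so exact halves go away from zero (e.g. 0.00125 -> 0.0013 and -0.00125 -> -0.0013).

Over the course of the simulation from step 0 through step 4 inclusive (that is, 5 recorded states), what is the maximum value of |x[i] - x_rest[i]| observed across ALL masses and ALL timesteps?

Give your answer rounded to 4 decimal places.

Answer: 2.0625

Derivation:
Step 0: x=[3.0000 7.0000 11.0000] v=[0.0000 0.0000 0.0000]
Step 1: x=[3.5000 7.0000 10.5000] v=[1.0000 0.0000 -1.0000]
Step 2: x=[4.2500 7.0000 9.7500] v=[1.5000 0.0000 -1.5000]
Step 3: x=[4.8750 7.0000 9.1250] v=[1.2500 0.0000 -1.2500]
Step 4: x=[5.0625 7.0000 8.9375] v=[0.3750 0.0000 -0.3750]
Max displacement = 2.0625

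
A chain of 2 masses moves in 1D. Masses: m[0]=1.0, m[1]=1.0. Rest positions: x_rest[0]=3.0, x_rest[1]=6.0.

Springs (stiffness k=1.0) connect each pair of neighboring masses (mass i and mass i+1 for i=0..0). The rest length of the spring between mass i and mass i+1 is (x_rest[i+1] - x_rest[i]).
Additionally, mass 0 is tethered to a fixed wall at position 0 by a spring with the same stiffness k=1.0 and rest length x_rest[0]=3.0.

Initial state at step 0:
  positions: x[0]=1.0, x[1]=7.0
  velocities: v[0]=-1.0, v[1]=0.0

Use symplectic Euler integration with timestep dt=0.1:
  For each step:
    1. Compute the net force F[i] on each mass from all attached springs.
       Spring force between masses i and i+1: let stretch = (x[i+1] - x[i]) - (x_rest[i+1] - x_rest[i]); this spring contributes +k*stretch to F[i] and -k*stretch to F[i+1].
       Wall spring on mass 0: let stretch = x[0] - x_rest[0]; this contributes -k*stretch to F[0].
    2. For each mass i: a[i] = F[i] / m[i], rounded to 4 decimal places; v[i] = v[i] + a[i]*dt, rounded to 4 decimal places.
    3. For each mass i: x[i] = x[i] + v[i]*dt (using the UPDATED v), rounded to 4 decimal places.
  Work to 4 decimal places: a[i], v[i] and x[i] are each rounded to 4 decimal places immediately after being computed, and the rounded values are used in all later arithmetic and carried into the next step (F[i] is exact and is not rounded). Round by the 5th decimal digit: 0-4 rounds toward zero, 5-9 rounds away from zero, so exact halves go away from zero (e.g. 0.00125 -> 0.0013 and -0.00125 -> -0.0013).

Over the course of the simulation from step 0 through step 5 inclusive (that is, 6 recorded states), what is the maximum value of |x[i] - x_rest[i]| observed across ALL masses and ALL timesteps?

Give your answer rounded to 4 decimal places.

Answer: 2.0500

Derivation:
Step 0: x=[1.0000 7.0000] v=[-1.0000 0.0000]
Step 1: x=[0.9500 6.9700] v=[-0.5000 -0.3000]
Step 2: x=[0.9507 6.9098] v=[0.0070 -0.6020]
Step 3: x=[1.0015 6.8200] v=[0.5078 -0.8979]
Step 4: x=[1.1005 6.7020] v=[0.9895 -1.1798]
Step 5: x=[1.2445 6.5580] v=[1.4396 -1.4400]
Max displacement = 2.0500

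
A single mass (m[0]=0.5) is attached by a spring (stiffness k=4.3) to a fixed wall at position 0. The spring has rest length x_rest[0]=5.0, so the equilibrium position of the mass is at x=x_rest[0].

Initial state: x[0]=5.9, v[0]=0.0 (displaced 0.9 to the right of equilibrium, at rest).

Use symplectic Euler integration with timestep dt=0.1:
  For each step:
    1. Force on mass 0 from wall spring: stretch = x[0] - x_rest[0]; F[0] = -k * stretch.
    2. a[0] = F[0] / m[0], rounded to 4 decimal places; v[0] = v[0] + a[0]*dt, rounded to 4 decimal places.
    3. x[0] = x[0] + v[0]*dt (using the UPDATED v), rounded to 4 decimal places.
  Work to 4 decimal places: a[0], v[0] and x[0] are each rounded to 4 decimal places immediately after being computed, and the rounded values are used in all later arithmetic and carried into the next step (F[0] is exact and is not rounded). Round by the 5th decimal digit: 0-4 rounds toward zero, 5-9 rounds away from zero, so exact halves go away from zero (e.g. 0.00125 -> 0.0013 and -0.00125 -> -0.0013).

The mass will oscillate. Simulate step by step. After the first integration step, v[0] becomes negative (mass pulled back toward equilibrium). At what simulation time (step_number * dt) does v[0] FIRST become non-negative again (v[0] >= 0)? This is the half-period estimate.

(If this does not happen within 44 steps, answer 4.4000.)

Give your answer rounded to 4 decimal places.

Step 0: x=[5.9000] v=[0.0000]
Step 1: x=[5.8226] v=[-0.7740]
Step 2: x=[5.6745] v=[-1.4814]
Step 3: x=[5.4684] v=[-2.0615]
Step 4: x=[5.2220] v=[-2.4643]
Step 5: x=[4.9565] v=[-2.6552]
Step 6: x=[4.6947] v=[-2.6178]
Step 7: x=[4.4592] v=[-2.3552]
Step 8: x=[4.2702] v=[-1.8901]
Step 9: x=[4.1440] v=[-1.2625]
Step 10: x=[4.0914] v=[-0.5263]
Step 11: x=[4.1169] v=[0.2551]
First v>=0 after going negative at step 11, time=1.1000

Answer: 1.1000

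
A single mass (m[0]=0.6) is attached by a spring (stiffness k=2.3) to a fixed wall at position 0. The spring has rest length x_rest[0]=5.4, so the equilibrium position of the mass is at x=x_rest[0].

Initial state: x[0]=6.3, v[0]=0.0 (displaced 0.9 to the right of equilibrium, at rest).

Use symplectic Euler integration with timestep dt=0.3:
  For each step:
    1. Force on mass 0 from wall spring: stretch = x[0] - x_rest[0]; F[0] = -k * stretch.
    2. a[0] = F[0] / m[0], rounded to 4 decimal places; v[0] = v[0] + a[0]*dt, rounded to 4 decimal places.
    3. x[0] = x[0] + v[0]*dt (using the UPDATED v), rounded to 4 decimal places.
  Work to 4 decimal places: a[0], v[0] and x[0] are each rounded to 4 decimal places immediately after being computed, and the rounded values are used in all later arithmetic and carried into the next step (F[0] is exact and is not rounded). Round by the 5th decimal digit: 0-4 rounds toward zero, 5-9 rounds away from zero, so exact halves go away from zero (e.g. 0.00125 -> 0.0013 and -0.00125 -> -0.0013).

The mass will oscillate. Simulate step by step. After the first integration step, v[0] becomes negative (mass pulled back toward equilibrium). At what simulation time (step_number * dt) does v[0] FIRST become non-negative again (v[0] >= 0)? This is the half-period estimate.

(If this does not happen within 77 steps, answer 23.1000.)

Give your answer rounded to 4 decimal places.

Answer: 1.8000

Derivation:
Step 0: x=[6.3000] v=[0.0000]
Step 1: x=[5.9895] v=[-1.0350]
Step 2: x=[5.4756] v=[-1.7129]
Step 3: x=[4.9357] v=[-1.7998]
Step 4: x=[4.5559] v=[-1.2659]
Step 5: x=[4.4673] v=[-0.2952]
Step 6: x=[4.7005] v=[0.7774]
First v>=0 after going negative at step 6, time=1.8000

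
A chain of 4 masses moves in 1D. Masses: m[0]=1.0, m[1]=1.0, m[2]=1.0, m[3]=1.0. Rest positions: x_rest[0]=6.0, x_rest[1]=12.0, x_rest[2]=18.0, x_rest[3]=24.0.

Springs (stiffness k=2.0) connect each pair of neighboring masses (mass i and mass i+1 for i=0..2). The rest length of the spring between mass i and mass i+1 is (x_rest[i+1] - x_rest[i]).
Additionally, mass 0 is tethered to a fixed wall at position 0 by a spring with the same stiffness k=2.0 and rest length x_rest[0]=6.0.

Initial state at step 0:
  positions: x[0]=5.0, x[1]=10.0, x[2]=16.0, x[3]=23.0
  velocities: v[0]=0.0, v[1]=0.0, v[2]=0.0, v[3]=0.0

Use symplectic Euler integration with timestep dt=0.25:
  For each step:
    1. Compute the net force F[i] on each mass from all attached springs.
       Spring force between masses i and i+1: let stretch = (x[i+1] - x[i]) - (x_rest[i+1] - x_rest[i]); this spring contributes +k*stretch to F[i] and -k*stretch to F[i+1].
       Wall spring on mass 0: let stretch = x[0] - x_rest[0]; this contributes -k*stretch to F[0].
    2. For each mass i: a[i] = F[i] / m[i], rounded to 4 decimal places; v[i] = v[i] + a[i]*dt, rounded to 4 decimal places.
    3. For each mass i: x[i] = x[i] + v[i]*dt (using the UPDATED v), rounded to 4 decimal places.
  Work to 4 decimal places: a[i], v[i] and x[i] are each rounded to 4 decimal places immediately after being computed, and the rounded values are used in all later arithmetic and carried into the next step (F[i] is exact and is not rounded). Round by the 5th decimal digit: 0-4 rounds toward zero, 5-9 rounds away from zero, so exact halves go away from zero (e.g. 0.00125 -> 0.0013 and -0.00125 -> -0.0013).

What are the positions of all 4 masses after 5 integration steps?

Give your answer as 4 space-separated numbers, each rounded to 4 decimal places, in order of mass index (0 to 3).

Answer: 5.3978 11.3827 17.0273 22.0191

Derivation:
Step 0: x=[5.0000 10.0000 16.0000 23.0000] v=[0.0000 0.0000 0.0000 0.0000]
Step 1: x=[5.0000 10.1250 16.1250 22.8750] v=[0.0000 0.5000 0.5000 -0.5000]
Step 2: x=[5.0156 10.3594 16.3438 22.6563] v=[0.0625 0.9375 0.8750 -0.8750]
Step 3: x=[5.0723 10.6739 16.6036 22.3985] v=[0.2266 1.2578 1.0391 -1.0313]
Step 4: x=[5.1951 11.0294 16.8465 22.1663] v=[0.4913 1.4219 0.9717 -0.9288]
Step 5: x=[5.3978 11.3827 17.0273 22.0191] v=[0.8109 1.4133 0.7231 -0.5887]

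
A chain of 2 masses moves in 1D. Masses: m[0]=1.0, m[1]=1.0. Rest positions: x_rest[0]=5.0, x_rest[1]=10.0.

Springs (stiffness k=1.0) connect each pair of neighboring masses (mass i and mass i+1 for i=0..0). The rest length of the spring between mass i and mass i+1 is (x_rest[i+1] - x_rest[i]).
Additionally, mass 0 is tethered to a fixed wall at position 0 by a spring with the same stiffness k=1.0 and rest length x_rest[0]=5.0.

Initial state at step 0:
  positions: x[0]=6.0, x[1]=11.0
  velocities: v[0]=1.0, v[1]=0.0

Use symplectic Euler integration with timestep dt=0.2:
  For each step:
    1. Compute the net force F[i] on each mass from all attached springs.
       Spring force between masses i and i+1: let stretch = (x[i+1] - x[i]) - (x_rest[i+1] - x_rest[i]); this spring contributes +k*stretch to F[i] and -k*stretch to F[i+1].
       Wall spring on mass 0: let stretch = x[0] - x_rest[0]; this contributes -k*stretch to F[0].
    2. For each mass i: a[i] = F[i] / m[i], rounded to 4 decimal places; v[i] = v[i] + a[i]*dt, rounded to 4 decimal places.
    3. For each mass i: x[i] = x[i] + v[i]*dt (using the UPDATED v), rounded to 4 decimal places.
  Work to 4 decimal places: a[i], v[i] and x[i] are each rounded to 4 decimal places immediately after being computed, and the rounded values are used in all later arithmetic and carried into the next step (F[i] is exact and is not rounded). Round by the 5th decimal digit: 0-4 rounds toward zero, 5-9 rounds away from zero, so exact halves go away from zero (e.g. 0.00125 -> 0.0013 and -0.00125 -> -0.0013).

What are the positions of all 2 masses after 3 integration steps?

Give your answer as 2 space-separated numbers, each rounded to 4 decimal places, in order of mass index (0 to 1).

Step 0: x=[6.0000 11.0000] v=[1.0000 0.0000]
Step 1: x=[6.1600 11.0000] v=[0.8000 0.0000]
Step 2: x=[6.2672 11.0064] v=[0.5360 0.0320]
Step 3: x=[6.3133 11.0232] v=[0.2304 0.0842]

Answer: 6.3133 11.0232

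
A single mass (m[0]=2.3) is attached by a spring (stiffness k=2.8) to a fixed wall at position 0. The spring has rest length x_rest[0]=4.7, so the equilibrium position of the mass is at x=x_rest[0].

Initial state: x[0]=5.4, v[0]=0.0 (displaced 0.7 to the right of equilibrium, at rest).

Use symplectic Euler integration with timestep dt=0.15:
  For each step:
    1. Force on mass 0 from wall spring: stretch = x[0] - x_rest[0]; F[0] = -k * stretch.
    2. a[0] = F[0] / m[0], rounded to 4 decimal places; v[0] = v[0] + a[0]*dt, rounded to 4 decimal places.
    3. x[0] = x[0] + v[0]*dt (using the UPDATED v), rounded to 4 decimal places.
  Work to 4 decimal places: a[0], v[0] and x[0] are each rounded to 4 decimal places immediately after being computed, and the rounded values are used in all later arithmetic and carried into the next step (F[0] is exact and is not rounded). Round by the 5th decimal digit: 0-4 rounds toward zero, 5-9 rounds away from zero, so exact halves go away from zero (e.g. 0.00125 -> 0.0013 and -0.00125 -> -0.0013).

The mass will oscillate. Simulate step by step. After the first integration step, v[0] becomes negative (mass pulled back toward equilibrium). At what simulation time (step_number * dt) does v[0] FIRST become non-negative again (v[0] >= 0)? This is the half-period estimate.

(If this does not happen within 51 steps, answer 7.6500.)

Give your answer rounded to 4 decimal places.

Answer: 2.8500

Derivation:
Step 0: x=[5.4000] v=[0.0000]
Step 1: x=[5.3808] v=[-0.1278]
Step 2: x=[5.3430] v=[-0.2521]
Step 3: x=[5.2876] v=[-0.3695]
Step 4: x=[5.2161] v=[-0.4768]
Step 5: x=[5.1305] v=[-0.5710]
Step 6: x=[5.0331] v=[-0.6496]
Step 7: x=[4.9265] v=[-0.7104]
Step 8: x=[4.8137] v=[-0.7518]
Step 9: x=[4.6978] v=[-0.7726]
Step 10: x=[4.5820] v=[-0.7722]
Step 11: x=[4.4694] v=[-0.7506]
Step 12: x=[4.3631] v=[-0.7085]
Step 13: x=[4.2661] v=[-0.6470]
Step 14: x=[4.1809] v=[-0.5678]
Step 15: x=[4.1100] v=[-0.4730]
Step 16: x=[4.0552] v=[-0.3653]
Step 17: x=[4.0181] v=[-0.2476]
Step 18: x=[3.9996] v=[-0.1231]
Step 19: x=[4.0003] v=[0.0048]
First v>=0 after going negative at step 19, time=2.8500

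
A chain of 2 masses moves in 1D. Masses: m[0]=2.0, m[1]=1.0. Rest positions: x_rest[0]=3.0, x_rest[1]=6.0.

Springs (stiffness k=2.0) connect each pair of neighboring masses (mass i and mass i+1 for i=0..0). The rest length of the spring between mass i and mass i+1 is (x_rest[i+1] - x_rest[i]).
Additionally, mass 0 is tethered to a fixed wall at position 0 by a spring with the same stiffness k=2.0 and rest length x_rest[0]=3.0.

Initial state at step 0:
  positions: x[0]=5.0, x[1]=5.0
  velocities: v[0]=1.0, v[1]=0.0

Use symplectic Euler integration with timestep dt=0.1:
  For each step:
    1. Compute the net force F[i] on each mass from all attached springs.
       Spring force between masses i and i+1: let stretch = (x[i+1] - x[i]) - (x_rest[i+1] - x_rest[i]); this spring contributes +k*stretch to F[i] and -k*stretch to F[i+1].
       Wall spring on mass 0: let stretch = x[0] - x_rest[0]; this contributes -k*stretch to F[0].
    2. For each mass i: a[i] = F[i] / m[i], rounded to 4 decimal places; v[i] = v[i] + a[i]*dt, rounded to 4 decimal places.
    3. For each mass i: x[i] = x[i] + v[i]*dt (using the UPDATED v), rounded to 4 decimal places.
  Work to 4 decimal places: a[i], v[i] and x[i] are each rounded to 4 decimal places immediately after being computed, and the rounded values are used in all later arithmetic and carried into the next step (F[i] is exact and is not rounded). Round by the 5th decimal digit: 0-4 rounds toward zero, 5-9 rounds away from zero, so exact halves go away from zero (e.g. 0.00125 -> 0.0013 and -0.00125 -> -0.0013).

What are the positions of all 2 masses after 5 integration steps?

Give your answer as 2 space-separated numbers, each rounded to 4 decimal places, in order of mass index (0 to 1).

Step 0: x=[5.0000 5.0000] v=[1.0000 0.0000]
Step 1: x=[5.0500 5.0600] v=[0.5000 0.6000]
Step 2: x=[5.0496 5.1798] v=[-0.0040 1.1980]
Step 3: x=[5.0000 5.3570] v=[-0.4959 1.7720]
Step 4: x=[4.9040 5.5871] v=[-0.9602 2.3006]
Step 5: x=[4.7658 5.8635] v=[-1.3823 2.7640]

Answer: 4.7658 5.8635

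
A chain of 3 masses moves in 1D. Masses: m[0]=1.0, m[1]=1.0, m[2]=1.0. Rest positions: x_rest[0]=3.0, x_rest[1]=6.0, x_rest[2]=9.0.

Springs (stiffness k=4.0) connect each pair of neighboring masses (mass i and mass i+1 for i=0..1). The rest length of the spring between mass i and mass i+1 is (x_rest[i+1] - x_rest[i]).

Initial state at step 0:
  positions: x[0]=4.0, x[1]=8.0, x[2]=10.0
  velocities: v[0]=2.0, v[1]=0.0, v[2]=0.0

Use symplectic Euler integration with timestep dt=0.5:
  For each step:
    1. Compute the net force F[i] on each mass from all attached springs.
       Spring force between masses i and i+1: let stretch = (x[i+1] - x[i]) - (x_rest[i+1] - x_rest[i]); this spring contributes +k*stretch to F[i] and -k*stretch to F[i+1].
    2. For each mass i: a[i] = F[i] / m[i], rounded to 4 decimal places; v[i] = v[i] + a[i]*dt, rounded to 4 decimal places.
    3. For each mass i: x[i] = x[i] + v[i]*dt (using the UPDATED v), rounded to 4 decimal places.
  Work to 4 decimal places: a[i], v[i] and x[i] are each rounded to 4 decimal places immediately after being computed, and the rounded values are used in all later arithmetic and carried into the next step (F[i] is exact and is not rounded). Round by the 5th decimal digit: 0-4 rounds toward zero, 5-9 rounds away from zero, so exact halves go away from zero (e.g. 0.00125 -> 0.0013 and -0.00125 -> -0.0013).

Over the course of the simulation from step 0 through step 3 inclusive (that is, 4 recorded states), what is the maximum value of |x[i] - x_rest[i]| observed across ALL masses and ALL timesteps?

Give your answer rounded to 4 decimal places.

Step 0: x=[4.0000 8.0000 10.0000] v=[2.0000 0.0000 0.0000]
Step 1: x=[6.0000 6.0000 11.0000] v=[4.0000 -4.0000 2.0000]
Step 2: x=[5.0000 9.0000 10.0000] v=[-2.0000 6.0000 -2.0000]
Step 3: x=[5.0000 9.0000 11.0000] v=[0.0000 0.0000 2.0000]
Max displacement = 3.0000

Answer: 3.0000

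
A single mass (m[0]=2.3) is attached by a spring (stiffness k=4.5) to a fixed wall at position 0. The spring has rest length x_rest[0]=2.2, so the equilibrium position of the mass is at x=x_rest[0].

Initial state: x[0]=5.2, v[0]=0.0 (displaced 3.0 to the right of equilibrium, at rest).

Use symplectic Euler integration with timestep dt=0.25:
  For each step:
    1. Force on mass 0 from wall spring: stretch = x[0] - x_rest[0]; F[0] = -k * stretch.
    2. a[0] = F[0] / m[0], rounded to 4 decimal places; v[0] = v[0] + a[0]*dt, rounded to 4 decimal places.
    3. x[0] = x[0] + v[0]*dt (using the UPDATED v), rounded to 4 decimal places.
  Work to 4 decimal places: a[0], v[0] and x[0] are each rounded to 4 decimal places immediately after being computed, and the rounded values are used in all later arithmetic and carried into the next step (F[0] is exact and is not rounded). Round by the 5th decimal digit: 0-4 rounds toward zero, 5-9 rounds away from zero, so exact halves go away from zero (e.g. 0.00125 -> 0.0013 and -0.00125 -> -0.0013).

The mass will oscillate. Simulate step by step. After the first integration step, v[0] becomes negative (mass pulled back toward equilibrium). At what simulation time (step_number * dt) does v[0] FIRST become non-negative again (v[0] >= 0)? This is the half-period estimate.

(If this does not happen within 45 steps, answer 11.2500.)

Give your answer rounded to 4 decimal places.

Step 0: x=[5.2000] v=[0.0000]
Step 1: x=[4.8332] v=[-1.4674]
Step 2: x=[4.1444] v=[-2.7554]
Step 3: x=[3.2178] v=[-3.7065]
Step 4: x=[2.1667] v=[-4.2043]
Step 5: x=[1.1197] v=[-4.1880]
Step 6: x=[0.2048] v=[-3.6596]
Step 7: x=[-0.4661] v=[-2.6837]
Step 8: x=[-0.8110] v=[-1.3796]
Step 9: x=[-0.7877] v=[0.0932]
First v>=0 after going negative at step 9, time=2.2500

Answer: 2.2500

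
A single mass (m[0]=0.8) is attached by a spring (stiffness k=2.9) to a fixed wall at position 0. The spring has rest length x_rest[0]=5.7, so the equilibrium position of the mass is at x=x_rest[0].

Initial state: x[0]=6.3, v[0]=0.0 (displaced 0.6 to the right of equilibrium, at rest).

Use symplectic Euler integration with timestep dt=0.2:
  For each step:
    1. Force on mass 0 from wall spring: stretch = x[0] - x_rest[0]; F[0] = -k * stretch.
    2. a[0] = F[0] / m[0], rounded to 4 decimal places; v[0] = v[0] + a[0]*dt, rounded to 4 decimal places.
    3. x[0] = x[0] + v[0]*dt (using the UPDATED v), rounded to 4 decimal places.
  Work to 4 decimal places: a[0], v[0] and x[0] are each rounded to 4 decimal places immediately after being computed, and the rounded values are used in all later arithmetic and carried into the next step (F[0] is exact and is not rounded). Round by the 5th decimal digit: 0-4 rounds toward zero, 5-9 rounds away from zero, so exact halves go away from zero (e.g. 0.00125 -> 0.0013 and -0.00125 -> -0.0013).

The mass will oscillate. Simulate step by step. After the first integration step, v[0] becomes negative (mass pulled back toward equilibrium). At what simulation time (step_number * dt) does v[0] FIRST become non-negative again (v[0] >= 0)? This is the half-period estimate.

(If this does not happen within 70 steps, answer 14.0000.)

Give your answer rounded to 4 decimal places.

Answer: 1.8000

Derivation:
Step 0: x=[6.3000] v=[0.0000]
Step 1: x=[6.2130] v=[-0.4350]
Step 2: x=[6.0516] v=[-0.8069]
Step 3: x=[5.8392] v=[-1.0618]
Step 4: x=[5.6067] v=[-1.1627]
Step 5: x=[5.3877] v=[-1.0951]
Step 6: x=[5.2140] v=[-0.8687]
Step 7: x=[5.1107] v=[-0.5163]
Step 8: x=[5.0929] v=[-0.0891]
Step 9: x=[5.1631] v=[0.3510]
First v>=0 after going negative at step 9, time=1.8000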